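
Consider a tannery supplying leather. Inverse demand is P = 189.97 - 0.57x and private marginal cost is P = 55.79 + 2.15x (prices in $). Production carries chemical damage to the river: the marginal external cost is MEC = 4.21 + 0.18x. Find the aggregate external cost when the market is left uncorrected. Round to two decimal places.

Market equilibrium (private): 55.79 + 2.15x = 189.97 - 0.57x → x_m = 49.3309.
Total external cost = ∫₀^{x_m} (4.21 + 0.18x) dx = 4.21×49.3309 + ½×0.18×49.3309² = 426.7015.

$426.70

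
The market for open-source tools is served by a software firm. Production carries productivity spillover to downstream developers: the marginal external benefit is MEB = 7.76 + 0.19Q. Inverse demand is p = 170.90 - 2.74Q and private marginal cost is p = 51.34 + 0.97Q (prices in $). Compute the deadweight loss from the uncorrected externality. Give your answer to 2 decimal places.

DWL = $27.38

Market equilibrium (private): 51.34 + 0.97Q = 170.90 - 2.74Q → Q_m = 32.2264.
Social marginal cost = private MC − MEB = 43.58 + 0.78Q.
Set SMC = demand: 43.58 + 0.78Q = 170.90 - 2.74Q → Q* = 36.1705.
Between Q* and Q_m the wedge demand − SMC runs linearly from 0 to MEB(Q_m), so the loss is a triangle.
DWL = ½ × 3.9441 × 13.8830 = 27.3780.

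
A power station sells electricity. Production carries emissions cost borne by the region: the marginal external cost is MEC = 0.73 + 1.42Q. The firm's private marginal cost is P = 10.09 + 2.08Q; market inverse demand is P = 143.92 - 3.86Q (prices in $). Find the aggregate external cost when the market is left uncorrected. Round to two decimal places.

$376.85

Market equilibrium (private): 10.09 + 2.08Q = 143.92 - 3.86Q → Q_m = 22.5303.
Total external cost = ∫₀^{Q_m} (0.73 + 1.42Q) dQ = 0.73×22.5303 + ½×1.42×22.5303² = 376.8534.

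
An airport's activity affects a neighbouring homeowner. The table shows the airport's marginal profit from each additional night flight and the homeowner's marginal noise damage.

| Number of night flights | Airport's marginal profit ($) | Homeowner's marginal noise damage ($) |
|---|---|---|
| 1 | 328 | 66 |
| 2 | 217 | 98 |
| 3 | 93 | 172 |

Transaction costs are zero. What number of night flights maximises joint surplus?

Bargaining reaches the level where marginal profit last exceeds marginal noise damage.
That holds through level 2 (217 ≥ 98) but not at 3 (93 < 172).

2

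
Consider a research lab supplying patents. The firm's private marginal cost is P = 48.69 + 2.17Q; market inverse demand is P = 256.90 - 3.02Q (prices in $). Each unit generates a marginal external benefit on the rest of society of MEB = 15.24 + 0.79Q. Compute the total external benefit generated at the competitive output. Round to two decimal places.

Market equilibrium (private): 48.69 + 2.17Q = 256.90 - 3.02Q → Q_m = 40.1175.
Total external benefit = ∫₀^{Q_m} (15.24 + 0.79Q) dQ = 15.24×40.1175 + ½×0.79×40.1175² = 1247.1092.

$1247.11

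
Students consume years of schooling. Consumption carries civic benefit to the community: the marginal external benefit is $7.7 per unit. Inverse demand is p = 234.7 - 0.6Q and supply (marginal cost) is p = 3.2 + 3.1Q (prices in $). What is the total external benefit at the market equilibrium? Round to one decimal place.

Market equilibrium (private): 3.2 + 3.1Q = 234.7 - 0.6Q → Q_m = 62.5676.
Total external benefit = MEB × Q_m = 7.7 × 62.5676 = 481.7705.

$481.8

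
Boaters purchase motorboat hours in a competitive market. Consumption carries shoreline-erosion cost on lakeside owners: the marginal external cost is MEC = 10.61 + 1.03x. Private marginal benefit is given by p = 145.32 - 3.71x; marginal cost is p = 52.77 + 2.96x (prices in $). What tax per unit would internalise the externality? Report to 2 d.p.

Social marginal benefit = demand − MEC = 134.71 - 4.74x.
Set SMB = MC: 134.71 - 4.74x = 52.77 + 2.96x → x* = 10.6416.
The Pigouvian tax equals MEC at x*: 10.61 + 1.03×10.6416 = 21.5708.

tax = $21.57 per unit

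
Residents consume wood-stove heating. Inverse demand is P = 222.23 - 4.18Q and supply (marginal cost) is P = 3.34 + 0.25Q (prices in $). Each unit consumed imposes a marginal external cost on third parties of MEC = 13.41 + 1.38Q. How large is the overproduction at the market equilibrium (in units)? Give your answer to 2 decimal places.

Market equilibrium (private): 3.34 + 0.25Q = 222.23 - 4.18Q → Q_m = 49.4108.
Social marginal benefit = demand − MEC = 208.82 - 5.56Q.
Set SMB = MC: 208.82 - 5.56Q = 3.34 + 0.25Q → Q* = 35.3666.
Gap = |49.4108 − 35.3666| = 14.0442.

14.04 units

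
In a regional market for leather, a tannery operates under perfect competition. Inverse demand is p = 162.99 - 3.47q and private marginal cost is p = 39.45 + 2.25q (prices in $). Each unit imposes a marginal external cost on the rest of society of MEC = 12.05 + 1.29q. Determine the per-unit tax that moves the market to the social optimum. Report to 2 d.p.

Social marginal cost = private MC + MEC = 51.50 + 3.54q.
Set SMC = demand: 51.50 + 3.54q = 162.99 - 3.47q → q* = 15.9044.
The Pigouvian tax equals MEC at q*: 12.05 + 1.29×15.9044 = 32.5667.

tax = $32.57 per unit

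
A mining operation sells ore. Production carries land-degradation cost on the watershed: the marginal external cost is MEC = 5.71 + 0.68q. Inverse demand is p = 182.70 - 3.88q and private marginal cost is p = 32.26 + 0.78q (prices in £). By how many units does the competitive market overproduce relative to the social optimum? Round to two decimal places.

5.18 units

Market equilibrium (private): 32.26 + 0.78q = 182.70 - 3.88q → q_m = 32.2833.
Social marginal cost = private MC + MEC = 37.97 + 1.46q.
Set SMC = demand: 37.97 + 1.46q = 182.70 - 3.88q → q* = 27.1030.
Gap = |32.2833 − 27.1030| = 5.1803.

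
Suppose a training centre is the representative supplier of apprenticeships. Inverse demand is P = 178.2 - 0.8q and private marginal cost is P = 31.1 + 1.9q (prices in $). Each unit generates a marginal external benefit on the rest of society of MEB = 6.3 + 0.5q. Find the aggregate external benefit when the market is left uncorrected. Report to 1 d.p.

$1085.3

Market equilibrium (private): 31.1 + 1.9q = 178.2 - 0.8q → q_m = 54.4815.
Total external benefit = ∫₀^{q_m} (6.3 + 0.5q) dq = 6.3×54.4815 + ½×0.5×54.4815² = 1085.2919.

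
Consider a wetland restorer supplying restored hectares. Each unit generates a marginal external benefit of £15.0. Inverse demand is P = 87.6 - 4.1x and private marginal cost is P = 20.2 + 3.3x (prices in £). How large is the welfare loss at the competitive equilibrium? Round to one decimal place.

DWL = £15.2

Market equilibrium (private): 20.2 + 3.3x = 87.6 - 4.1x → x_m = 9.1081.
Social marginal cost = private MC − MEB = 5.2 + 3.3x.
Set SMC = demand: 5.2 + 3.3x = 87.6 - 4.1x → x* = 11.1351.
The welfare-loss triangle has base |x_m − x*| and height MEB(x_m) (the vertical gap between SMC and demand is zero at x* and MEB at x_m).
DWL = ½ × 2.0270 × 15.0000 = 15.2025.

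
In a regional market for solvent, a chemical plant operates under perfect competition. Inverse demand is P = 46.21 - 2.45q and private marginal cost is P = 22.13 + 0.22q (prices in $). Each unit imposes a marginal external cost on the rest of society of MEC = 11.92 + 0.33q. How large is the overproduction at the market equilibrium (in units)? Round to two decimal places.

Market equilibrium (private): 22.13 + 0.22q = 46.21 - 2.45q → q_m = 9.0187.
Social marginal cost = private MC + MEC = 34.05 + 0.55q.
Set SMC = demand: 34.05 + 0.55q = 46.21 - 2.45q → q* = 4.0533.
Gap = |9.0187 − 4.0533| = 4.9654.

4.97 units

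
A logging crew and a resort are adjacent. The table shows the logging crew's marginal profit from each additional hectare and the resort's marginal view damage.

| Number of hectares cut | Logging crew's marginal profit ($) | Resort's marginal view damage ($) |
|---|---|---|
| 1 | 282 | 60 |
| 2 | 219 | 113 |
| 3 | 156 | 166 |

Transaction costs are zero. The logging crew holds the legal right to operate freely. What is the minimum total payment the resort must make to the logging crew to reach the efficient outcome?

$156

Left alone the logging crew would choose level 3 (marginal profit stays positive).
Efficient level: k* = 2 (marginal profit ≥ marginal view damage through 2).
The resort must at least cover the logging crew's forgone profit from cutting 3→2: 156 = 156.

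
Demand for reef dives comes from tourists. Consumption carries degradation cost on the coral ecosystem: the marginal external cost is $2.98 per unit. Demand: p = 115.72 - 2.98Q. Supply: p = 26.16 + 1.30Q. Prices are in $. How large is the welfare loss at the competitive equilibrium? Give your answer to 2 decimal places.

DWL = $1.04

Market equilibrium (private): 26.16 + 1.30Q = 115.72 - 2.98Q → Q_m = 20.9252.
Social marginal benefit = demand − MEC = 112.74 - 2.98Q.
Set SMB = MC: 112.74 - 2.98Q = 26.16 + 1.30Q → Q* = 20.2290.
Height of the DWL triangle at Q_m is MC(Q_m) − SMB(Q_m) = MEC(Q_m) = 2.9800.
DWL = ½ × 0.6962 × 2.9800 = 1.0373.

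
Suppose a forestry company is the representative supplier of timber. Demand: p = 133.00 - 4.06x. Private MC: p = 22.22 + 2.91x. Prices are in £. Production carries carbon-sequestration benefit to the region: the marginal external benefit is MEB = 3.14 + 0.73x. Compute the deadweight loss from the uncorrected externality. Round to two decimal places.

DWL = £17.42

Market equilibrium (private): 22.22 + 2.91x = 133.00 - 4.06x → x_m = 15.8938.
Social marginal cost = private MC − MEB = 19.08 + 2.18x.
Set SMC = demand: 19.08 + 2.18x = 133.00 - 4.06x → x* = 18.2564.
The welfare-loss triangle has base |x_m − x*| and height MEB(x_m) (the vertical gap between SMC and demand is zero at x* and MEB at x_m).
DWL = ½ × 2.3626 × 14.7425 = 17.4153.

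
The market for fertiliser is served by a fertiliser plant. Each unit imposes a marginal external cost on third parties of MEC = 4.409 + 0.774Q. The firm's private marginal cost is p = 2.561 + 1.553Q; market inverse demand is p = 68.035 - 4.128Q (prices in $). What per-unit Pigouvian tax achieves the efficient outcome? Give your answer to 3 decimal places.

tax = $11.731 per unit

Social marginal cost = private MC + MEC = 6.970 + 2.327Q.
Set SMC = demand: 6.970 + 2.327Q = 68.035 - 4.128Q → Q* = 9.4601.
The Pigouvian tax equals MEC at Q*: 4.409 + 0.774×9.4601 = 11.7311.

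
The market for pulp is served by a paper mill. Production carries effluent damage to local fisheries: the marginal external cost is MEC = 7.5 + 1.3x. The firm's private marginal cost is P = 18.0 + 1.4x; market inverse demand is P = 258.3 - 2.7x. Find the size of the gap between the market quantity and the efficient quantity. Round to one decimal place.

Market equilibrium (private): 18.0 + 1.4x = 258.3 - 2.7x → x_m = 58.6098.
Social marginal cost = private MC + MEC = 25.5 + 2.7x.
Set SMC = demand: 25.5 + 2.7x = 258.3 - 2.7x → x* = 43.1111.
Gap = |58.6098 − 43.1111| = 15.4987.

15.5 units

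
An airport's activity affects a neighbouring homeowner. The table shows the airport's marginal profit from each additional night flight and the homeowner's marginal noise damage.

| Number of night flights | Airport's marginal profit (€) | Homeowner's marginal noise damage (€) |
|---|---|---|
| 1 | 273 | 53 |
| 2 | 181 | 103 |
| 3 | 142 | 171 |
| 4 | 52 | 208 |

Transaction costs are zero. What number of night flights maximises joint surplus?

2

Bargaining reaches the level where marginal profit last exceeds marginal noise damage.
That holds through level 2 (181 ≥ 103) but not at 3 (142 < 171).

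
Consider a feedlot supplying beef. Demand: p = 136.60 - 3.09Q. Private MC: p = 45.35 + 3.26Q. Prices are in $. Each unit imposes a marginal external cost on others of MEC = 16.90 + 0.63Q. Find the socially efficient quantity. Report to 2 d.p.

Q* = 10.65

Social marginal cost = private MC + MEC = 62.25 + 3.89Q.
Set SMC = demand: 62.25 + 3.89Q = 136.60 - 3.09Q → Q* = 10.6519.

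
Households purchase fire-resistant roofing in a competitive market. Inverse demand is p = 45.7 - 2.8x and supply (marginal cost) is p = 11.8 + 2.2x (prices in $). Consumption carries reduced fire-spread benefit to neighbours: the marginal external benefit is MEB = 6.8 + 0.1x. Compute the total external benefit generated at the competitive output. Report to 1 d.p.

Market equilibrium (private): 11.8 + 2.2x = 45.7 - 2.8x → x_m = 6.7800.
Total external benefit = ∫₀^{x_m} (6.8 + 0.1x) dx = 6.8×6.7800 + ½×0.1×6.7800² = 48.4024.

$48.4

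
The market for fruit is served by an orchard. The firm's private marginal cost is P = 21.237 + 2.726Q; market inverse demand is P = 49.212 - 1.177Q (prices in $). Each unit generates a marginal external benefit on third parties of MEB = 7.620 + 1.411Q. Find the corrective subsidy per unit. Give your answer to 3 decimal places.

Social marginal cost = private MC − MEB = 13.617 + 1.315Q.
Set SMC = demand: 13.617 + 1.315Q = 49.212 - 1.177Q → Q* = 14.2837.
The Pigouvian subsidy equals MEB at Q*: 7.620 + 1.411×14.2837 = 27.7743.

subsidy = $27.774 per unit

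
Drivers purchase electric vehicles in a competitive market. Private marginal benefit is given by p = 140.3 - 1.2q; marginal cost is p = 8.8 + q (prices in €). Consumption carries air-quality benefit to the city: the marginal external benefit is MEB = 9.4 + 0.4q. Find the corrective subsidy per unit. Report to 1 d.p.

subsidy = €40.7 per unit

Social marginal benefit = demand + MEB = 149.7 - 0.8q.
Set SMB = MC: 149.7 - 0.8q = 8.8 + q → q* = 78.2778.
The Pigouvian subsidy equals MEB at q*: 9.4 + 0.4×78.2778 = 40.7111.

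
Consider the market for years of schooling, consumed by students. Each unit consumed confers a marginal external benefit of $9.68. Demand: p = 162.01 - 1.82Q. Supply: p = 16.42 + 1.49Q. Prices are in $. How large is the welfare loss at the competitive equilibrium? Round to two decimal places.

DWL = $14.15

Market equilibrium (private): 16.42 + 1.49Q = 162.01 - 1.82Q → Q_m = 43.9849.
Social marginal benefit = demand + MEB = 171.69 - 1.82Q.
Set SMB = MC: 171.69 - 1.82Q = 16.42 + 1.49Q → Q* = 46.9094.
Between Q* and Q_m the wedge SMB − MC runs linearly from 0 to MEB(Q_m), so the loss is a triangle.
DWL = ½ × 2.9245 × 9.6800 = 14.1546.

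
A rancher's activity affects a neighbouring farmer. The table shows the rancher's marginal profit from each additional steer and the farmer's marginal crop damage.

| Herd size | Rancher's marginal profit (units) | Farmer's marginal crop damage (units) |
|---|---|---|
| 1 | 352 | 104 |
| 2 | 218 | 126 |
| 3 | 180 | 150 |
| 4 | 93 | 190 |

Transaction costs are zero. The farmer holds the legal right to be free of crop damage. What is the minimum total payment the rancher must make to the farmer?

380

Efficient level: marginal profit ≥ marginal crop damage through level 3, so k* = 3.
With the farmer holding the right, the rancher must at least compensate total damage at k*: 104 + 126 + 150 = 380.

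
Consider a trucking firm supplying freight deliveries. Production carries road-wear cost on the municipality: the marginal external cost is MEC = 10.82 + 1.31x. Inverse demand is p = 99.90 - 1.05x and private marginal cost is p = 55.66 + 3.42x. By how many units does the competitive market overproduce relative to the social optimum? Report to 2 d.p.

Market equilibrium (private): 55.66 + 3.42x = 99.90 - 1.05x → x_m = 9.8971.
Social marginal cost = private MC + MEC = 66.48 + 4.73x.
Set SMC = demand: 66.48 + 4.73x = 99.90 - 1.05x → x* = 5.7820.
Gap = |9.8971 − 5.7820| = 4.1151.

4.12 units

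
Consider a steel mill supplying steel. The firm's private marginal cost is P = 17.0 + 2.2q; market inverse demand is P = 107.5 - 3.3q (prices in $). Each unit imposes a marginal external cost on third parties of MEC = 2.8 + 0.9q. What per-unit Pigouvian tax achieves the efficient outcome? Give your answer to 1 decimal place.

tax = $15.1 per unit

Social marginal cost = private MC + MEC = 19.8 + 3.1q.
Set SMC = demand: 19.8 + 3.1q = 107.5 - 3.3q → q* = 13.7031.
The Pigouvian tax equals MEC at q*: 2.8 + 0.9×13.7031 = 15.1328.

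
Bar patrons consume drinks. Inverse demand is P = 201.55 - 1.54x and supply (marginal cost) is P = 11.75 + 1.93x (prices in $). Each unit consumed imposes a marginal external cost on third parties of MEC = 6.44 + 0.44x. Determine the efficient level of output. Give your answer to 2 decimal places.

Social marginal benefit = demand − MEC = 195.11 - 1.98x.
Set SMB = MC: 195.11 - 1.98x = 11.75 + 1.93x → x* = 46.8951.

x* = 46.90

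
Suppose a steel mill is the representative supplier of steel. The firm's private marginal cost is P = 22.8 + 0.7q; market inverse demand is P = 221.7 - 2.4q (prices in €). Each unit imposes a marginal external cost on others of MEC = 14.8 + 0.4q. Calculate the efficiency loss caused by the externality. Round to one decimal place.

DWL = €233.9

Market equilibrium (private): 22.8 + 0.7q = 221.7 - 2.4q → q_m = 64.1613.
Social marginal cost = private MC + MEC = 37.6 + 1.1q.
Set SMC = demand: 37.6 + 1.1q = 221.7 - 2.4q → q* = 52.6000.
The welfare-loss triangle has base |q_m − q*| and height MEC(q_m) (the vertical gap between SMC and demand is zero at q* and MEC at q_m).
DWL = ½ × 11.5613 × 40.4645 = 233.9111.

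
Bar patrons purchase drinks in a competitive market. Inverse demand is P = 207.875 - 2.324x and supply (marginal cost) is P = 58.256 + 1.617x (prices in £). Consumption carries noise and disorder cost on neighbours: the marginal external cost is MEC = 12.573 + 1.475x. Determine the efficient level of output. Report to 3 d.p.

Social marginal benefit = demand − MEC = 195.302 - 3.799x.
Set SMB = MC: 195.302 - 3.799x = 58.256 + 1.617x → x* = 25.3039.

x* = 25.304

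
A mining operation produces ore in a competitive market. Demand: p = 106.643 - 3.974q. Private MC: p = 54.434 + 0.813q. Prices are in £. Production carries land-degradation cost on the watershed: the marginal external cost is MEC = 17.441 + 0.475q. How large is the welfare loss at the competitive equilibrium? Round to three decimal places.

Market equilibrium (private): 54.434 + 0.813q = 106.643 - 3.974q → q_m = 10.9064.
Social marginal cost = private MC + MEC = 71.875 + 1.288q.
Set SMC = demand: 71.875 + 1.288q = 106.643 - 3.974q → q* = 6.6074.
The welfare-loss triangle has base |q_m − q*| and height MEC(q_m) (the vertical gap between SMC and demand is zero at q* and MEC at q_m).
DWL = ½ × 4.2990 × 22.6215 = 48.6249.

DWL = £48.625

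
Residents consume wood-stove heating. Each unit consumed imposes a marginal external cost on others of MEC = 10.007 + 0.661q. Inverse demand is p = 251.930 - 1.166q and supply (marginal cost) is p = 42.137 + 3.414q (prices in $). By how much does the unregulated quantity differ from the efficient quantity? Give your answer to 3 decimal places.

Market equilibrium (private): 42.137 + 3.414q = 251.930 - 1.166q → q_m = 45.8063.
Social marginal benefit = demand − MEC = 241.923 - 1.827q.
Set SMB = MC: 241.923 - 1.827q = 42.137 + 3.414q → q* = 38.1198.
Gap = |45.8063 − 38.1198| = 7.6865.

7.687 units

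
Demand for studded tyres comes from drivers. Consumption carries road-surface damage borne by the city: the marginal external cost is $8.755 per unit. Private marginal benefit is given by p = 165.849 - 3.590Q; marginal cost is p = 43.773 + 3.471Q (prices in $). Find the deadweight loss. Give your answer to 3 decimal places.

DWL = $5.428

Market equilibrium (private): 43.773 + 3.471Q = 165.849 - 3.590Q → Q_m = 17.2888.
Social marginal benefit = demand − MEC = 157.094 - 3.590Q.
Set SMB = MC: 157.094 - 3.590Q = 43.773 + 3.471Q → Q* = 16.0489.
The welfare-loss triangle has base |Q_m − Q*| and height MEC(Q_m) (the vertical gap between SMB and MC is zero at Q* and MEC at Q_m).
DWL = ½ × 1.2399 × 8.7550 = 5.4277.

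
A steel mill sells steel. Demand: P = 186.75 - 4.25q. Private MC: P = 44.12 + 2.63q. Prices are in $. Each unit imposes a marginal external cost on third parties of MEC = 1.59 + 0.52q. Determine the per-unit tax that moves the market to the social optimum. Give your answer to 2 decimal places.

Social marginal cost = private MC + MEC = 45.71 + 3.15q.
Set SMC = demand: 45.71 + 3.15q = 186.75 - 4.25q → q* = 19.0595.
The Pigouvian tax equals MEC at q*: 1.59 + 0.52×19.0595 = 11.5009.

tax = $11.50 per unit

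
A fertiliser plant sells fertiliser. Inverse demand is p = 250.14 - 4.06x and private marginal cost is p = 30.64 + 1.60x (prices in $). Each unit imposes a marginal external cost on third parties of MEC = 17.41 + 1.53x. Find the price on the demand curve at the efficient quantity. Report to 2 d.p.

Social marginal cost = private MC + MEC = 48.05 + 3.13x.
Set SMC = demand: 48.05 + 3.13x = 250.14 - 4.06x → x* = 28.1071.
Consumer price on the demand curve at x*: 250.14 − 4.06×28.1071 = 136.0252.

P = $136.03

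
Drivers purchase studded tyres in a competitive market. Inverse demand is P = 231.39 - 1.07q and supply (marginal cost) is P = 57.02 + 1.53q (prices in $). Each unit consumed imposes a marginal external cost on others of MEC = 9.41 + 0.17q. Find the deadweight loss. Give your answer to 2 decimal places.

Market equilibrium (private): 57.02 + 1.53q = 231.39 - 1.07q → q_m = 67.0654.
Social marginal benefit = demand − MEC = 221.98 - 1.24q.
Set SMB = MC: 221.98 - 1.24q = 57.02 + 1.53q → q* = 59.5523.
The welfare-loss triangle has base |q_m − q*| and height MEC(q_m) (the vertical gap between SMB and MC is zero at q* and MEC at q_m).
DWL = ½ × 7.5131 × 20.8111 = 78.1779.

DWL = $78.18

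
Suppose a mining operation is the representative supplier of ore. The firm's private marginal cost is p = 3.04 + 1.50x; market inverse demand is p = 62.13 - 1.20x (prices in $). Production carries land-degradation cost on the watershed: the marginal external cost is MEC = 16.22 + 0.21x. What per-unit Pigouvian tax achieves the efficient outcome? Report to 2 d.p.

Social marginal cost = private MC + MEC = 19.26 + 1.71x.
Set SMC = demand: 19.26 + 1.71x = 62.13 - 1.20x → x* = 14.7320.
The Pigouvian tax equals MEC at x*: 16.22 + 0.21×14.7320 = 19.3137.

tax = $19.31 per unit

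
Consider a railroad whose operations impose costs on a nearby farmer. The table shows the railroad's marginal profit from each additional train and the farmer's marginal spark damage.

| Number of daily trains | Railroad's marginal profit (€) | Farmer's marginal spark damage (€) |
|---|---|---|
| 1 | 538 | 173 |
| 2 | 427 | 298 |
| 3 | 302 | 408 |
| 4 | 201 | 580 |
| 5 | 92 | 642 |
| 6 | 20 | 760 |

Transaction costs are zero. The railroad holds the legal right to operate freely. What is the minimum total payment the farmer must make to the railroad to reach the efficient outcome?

Left alone the railroad would choose level 6 (marginal profit stays positive).
Efficient level: k* = 2 (marginal profit ≥ marginal spark damage through 2).
The farmer must at least cover the railroad's forgone profit from cutting 6→2: 302 + 201 + 92 + 20 = 615.

€615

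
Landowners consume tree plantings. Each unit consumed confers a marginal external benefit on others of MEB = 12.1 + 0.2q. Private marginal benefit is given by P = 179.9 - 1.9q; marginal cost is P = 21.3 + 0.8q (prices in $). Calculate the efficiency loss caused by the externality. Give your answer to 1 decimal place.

Market equilibrium (private): 21.3 + 0.8q = 179.9 - 1.9q → q_m = 58.7407.
Social marginal benefit = demand + MEB = 192.0 - 1.7q.
Set SMB = MC: 192.0 - 1.7q = 21.3 + 0.8q → q* = 68.2800.
Between q* and q_m the wedge SMB − MC runs linearly from 0 to MEB(q_m), so the loss is a triangle.
DWL = ½ × 9.5393 × 23.8481 = 113.7471.

DWL = $113.7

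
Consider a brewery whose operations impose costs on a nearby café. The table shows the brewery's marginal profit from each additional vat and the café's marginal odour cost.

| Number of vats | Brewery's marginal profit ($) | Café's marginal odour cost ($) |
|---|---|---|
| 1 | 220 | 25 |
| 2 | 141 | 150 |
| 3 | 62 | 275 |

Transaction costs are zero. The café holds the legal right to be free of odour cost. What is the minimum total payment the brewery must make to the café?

$25

Efficient level: marginal profit ≥ marginal odour cost through level 1, so k* = 1.
With the café holding the right, the brewery must at least compensate total damage at k*: 25 = 25.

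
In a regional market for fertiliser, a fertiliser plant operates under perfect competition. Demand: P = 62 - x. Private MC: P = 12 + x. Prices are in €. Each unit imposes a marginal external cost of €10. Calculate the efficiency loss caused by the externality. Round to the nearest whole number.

DWL = €25

Market equilibrium (private): 12 + x = 62 - x → x_m = 25.0000.
Social marginal cost = private MC + MEC = 22 + x.
Set SMC = demand: 22 + x = 62 - x → x* = 20.0000.
Height of the DWL triangle at x_m is SMC(x_m) − demand(x_m) = MEC(x_m) = 10.0000.
DWL = ½ × 5.0000 × 10.0000 = 25.0000.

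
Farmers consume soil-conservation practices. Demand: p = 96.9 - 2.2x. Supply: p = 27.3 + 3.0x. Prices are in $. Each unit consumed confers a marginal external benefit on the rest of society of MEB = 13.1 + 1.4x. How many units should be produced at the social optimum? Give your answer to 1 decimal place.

Social marginal benefit = demand + MEB = 110.0 - 0.8x.
Set SMB = MC: 110.0 - 0.8x = 27.3 + 3.0x → x* = 21.7632.

x* = 21.8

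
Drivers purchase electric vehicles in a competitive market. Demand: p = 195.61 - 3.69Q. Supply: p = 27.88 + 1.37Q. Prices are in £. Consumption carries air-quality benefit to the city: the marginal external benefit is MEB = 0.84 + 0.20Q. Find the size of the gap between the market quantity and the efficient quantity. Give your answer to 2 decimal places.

Market equilibrium (private): 27.88 + 1.37Q = 195.61 - 3.69Q → Q_m = 33.1482.
Social marginal benefit = demand + MEB = 196.45 - 3.49Q.
Set SMB = MC: 196.45 - 3.49Q = 27.88 + 1.37Q → Q* = 34.6852.
Gap = |33.1482 − 34.6852| = 1.5370.

1.54 units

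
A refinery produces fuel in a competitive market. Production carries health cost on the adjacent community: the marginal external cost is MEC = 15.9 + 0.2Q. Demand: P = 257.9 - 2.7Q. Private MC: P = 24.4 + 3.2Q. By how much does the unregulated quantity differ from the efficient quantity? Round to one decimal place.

3.9 units

Market equilibrium (private): 24.4 + 3.2Q = 257.9 - 2.7Q → Q_m = 39.5763.
Social marginal cost = private MC + MEC = 40.3 + 3.4Q.
Set SMC = demand: 40.3 + 3.4Q = 257.9 - 2.7Q → Q* = 35.6721.
Gap = |39.5763 − 35.6721| = 3.9042.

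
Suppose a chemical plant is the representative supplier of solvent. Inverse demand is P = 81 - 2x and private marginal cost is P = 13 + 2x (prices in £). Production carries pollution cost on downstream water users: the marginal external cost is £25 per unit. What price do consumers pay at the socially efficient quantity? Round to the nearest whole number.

P = £60

Social marginal cost = private MC + MEC = 38 + 2x.
Set SMC = demand: 38 + 2x = 81 - 2x → x* = 10.7500.
Consumer price on the demand curve at x*: 81 − 2×10.7500 = 59.5000.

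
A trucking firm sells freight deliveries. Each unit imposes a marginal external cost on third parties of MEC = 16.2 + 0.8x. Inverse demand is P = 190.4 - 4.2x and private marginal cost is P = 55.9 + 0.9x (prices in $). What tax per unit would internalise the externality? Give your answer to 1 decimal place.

Social marginal cost = private MC + MEC = 72.1 + 1.7x.
Set SMC = demand: 72.1 + 1.7x = 190.4 - 4.2x → x* = 20.0508.
The Pigouvian tax equals MEC at x*: 16.2 + 0.8×20.0508 = 32.2406.

tax = $32.2 per unit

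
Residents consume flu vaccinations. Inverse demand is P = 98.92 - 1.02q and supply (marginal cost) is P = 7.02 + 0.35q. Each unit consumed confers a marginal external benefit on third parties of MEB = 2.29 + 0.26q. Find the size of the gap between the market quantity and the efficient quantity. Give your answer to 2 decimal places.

17.78 units

Market equilibrium (private): 7.02 + 0.35q = 98.92 - 1.02q → q_m = 67.0803.
Social marginal benefit = demand + MEB = 101.21 - 0.76q.
Set SMB = MC: 101.21 - 0.76q = 7.02 + 0.35q → q* = 84.8559.
Gap = |67.0803 − 84.8559| = 17.7756.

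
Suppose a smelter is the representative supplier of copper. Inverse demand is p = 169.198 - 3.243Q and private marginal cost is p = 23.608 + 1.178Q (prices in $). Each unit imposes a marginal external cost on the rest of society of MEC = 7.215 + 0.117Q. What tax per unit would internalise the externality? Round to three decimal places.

tax = $10.783 per unit

Social marginal cost = private MC + MEC = 30.823 + 1.295Q.
Set SMC = demand: 30.823 + 1.295Q = 169.198 - 3.243Q → Q* = 30.4925.
The Pigouvian tax equals MEC at Q*: 7.215 + 0.117×30.4925 = 10.7826.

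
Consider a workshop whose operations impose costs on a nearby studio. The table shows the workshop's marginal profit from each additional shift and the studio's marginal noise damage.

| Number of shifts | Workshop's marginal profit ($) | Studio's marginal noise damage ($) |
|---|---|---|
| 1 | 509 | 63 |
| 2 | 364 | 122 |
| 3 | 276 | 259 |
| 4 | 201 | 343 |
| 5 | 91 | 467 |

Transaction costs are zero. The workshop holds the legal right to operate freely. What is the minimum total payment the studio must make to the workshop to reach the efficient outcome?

Left alone the workshop would choose level 5 (marginal profit stays positive).
Efficient level: k* = 3 (marginal profit ≥ marginal noise damage through 3).
The studio must at least cover the workshop's forgone profit from cutting 5→3: 201 + 91 = 292.

$292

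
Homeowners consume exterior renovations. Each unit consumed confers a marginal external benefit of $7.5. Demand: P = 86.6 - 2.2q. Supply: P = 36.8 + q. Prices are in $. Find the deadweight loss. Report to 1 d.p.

DWL = $8.8

Market equilibrium (private): 36.8 + q = 86.6 - 2.2q → q_m = 15.5625.
Social marginal benefit = demand + MEB = 94.1 - 2.2q.
Set SMB = MC: 94.1 - 2.2q = 36.8 + q → q* = 17.9063.
The welfare-loss triangle has base |q_m − q*| and height MEB(q_m) (the vertical gap between SMB and MC is zero at q* and MEB at q_m).
DWL = ½ × 2.3438 × 7.5000 = 8.7893.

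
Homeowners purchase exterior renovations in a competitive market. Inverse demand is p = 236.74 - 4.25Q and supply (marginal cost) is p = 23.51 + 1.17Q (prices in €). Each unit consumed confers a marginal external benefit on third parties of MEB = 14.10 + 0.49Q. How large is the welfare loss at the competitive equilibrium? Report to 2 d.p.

DWL = €112.99

Market equilibrium (private): 23.51 + 1.17Q = 236.74 - 4.25Q → Q_m = 39.3413.
Social marginal benefit = demand + MEB = 250.84 - 3.76Q.
Set SMB = MC: 250.84 - 3.76Q = 23.51 + 1.17Q → Q* = 46.1116.
The loss is the area between SMB and MC from Q* to Q_m; with linear curves that's a triangle of height MEB(Q_m).
DWL = ½ × 6.7703 × 33.3773 = 112.9872.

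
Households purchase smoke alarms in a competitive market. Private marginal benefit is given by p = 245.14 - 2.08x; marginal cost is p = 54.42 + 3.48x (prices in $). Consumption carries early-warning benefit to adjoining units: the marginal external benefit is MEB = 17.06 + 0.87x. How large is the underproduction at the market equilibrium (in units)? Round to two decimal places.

10.00 units

Market equilibrium (private): 54.42 + 3.48x = 245.14 - 2.08x → x_m = 34.3022.
Social marginal benefit = demand + MEB = 262.20 - 1.21x.
Set SMB = MC: 262.20 - 1.21x = 54.42 + 3.48x → x* = 44.3028.
Gap = |34.3022 − 44.3028| = 10.0006.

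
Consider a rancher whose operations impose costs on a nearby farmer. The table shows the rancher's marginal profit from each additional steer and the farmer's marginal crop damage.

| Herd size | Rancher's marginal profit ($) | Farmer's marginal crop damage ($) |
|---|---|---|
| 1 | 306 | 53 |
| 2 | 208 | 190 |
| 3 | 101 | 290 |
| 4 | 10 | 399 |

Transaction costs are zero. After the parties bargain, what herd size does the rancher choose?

2

Bargaining reaches the level where marginal profit last exceeds marginal crop damage.
That holds through level 2 (208 ≥ 190) but not at 3 (101 < 290).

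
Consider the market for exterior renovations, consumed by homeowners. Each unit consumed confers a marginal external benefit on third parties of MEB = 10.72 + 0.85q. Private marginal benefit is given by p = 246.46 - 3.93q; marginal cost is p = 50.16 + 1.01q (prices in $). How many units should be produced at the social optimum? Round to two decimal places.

Social marginal benefit = demand + MEB = 257.18 - 3.08q.
Set SMB = MC: 257.18 - 3.08q = 50.16 + 1.01q → q* = 50.6161.

q* = 50.62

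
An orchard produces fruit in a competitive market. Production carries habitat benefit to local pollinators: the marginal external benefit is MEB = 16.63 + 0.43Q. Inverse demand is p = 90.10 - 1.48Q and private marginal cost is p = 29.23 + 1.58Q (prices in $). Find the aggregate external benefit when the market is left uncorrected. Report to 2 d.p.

$415.88

Market equilibrium (private): 29.23 + 1.58Q = 90.10 - 1.48Q → Q_m = 19.8922.
Total external benefit = ∫₀^{Q_m} (16.63 + 0.43Q) dQ = 16.63×19.8922 + ½×0.43×19.8922² = 415.8827.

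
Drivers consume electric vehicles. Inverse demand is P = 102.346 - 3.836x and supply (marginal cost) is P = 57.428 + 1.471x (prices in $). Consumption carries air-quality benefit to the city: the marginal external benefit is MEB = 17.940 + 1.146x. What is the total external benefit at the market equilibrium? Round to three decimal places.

Market equilibrium (private): 57.428 + 1.471x = 102.346 - 3.836x → x_m = 8.4639.
Total external benefit = ∫₀^{x_m} (17.940 + 1.146x) dx = 17.940×8.4639 + ½×1.146×8.4639² = 192.8907.

$192.891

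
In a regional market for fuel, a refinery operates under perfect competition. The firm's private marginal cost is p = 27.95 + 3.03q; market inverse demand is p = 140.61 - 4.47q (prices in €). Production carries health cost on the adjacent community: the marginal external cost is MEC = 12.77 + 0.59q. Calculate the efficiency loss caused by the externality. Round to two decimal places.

DWL = €28.92

Market equilibrium (private): 27.95 + 3.03q = 140.61 - 4.47q → q_m = 15.0213.
Social marginal cost = private MC + MEC = 40.72 + 3.62q.
Set SMC = demand: 40.72 + 3.62q = 140.61 - 4.47q → q* = 12.3473.
Height of the DWL triangle at q_m is SMC(q_m) − demand(q_m) = MEC(q_m) = 21.6326.
DWL = ½ × 2.6740 × 21.6326 = 28.9228.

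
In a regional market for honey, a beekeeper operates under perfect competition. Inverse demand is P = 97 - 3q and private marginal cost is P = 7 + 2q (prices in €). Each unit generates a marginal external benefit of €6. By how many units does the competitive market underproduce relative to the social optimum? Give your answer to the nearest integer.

Market equilibrium (private): 7 + 2q = 97 - 3q → q_m = 18.0000.
Social marginal cost = private MC − MEB = 1 + 2q.
Set SMC = demand: 1 + 2q = 97 - 3q → q* = 19.2000.
Gap = |18.0000 − 19.2000| = 1.2000.

1 units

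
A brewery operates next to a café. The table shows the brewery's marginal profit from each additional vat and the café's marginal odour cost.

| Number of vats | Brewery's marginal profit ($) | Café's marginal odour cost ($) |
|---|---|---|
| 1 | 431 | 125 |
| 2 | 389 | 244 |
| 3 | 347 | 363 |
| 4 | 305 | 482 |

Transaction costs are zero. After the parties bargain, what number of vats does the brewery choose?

Bargaining reaches the level where marginal profit last exceeds marginal odour cost.
That holds through level 2 (389 ≥ 244) but not at 3 (347 < 363).

2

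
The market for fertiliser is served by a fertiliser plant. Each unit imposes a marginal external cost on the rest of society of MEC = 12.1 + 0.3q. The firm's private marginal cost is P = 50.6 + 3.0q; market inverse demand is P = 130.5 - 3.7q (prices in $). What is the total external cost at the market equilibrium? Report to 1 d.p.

$165.6

Market equilibrium (private): 50.6 + 3.0q = 130.5 - 3.7q → q_m = 11.9254.
Total external cost = ∫₀^{q_m} (12.1 + 0.3q) dq = 12.1×11.9254 + ½×0.3×11.9254² = 165.6296.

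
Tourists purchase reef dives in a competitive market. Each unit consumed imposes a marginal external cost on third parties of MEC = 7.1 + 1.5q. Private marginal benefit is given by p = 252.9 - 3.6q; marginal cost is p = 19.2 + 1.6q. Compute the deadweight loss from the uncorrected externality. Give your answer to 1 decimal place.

Market equilibrium (private): 19.2 + 1.6q = 252.9 - 3.6q → q_m = 44.9423.
Social marginal benefit = demand − MEC = 245.8 - 5.1q.
Set SMB = MC: 245.8 - 5.1q = 19.2 + 1.6q → q* = 33.8209.
The loss is the area between SMB and MC from q* to q_m; with linear curves that's a triangle of height MEC(q_m).
DWL = ½ × 11.1214 × 74.5135 = 414.3472.

DWL = 414.3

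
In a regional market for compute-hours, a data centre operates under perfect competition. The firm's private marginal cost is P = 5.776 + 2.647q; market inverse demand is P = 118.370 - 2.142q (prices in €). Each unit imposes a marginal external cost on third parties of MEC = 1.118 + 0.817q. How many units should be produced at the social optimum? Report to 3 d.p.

Social marginal cost = private MC + MEC = 6.894 + 3.464q.
Set SMC = demand: 6.894 + 3.464q = 118.370 - 2.142q → q* = 19.8851.

q* = 19.885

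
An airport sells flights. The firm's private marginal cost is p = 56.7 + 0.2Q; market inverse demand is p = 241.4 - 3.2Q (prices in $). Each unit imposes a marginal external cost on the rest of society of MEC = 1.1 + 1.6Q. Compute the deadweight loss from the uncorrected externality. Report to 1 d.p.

Market equilibrium (private): 56.7 + 0.2Q = 241.4 - 3.2Q → Q_m = 54.3235.
Social marginal cost = private MC + MEC = 57.8 + 1.8Q.
Set SMC = demand: 57.8 + 1.8Q = 241.4 - 3.2Q → Q* = 36.7200.
The loss is the area between SMC and demand from Q* to Q_m; with linear curves that's a triangle of height MEC(Q_m).
DWL = ½ × 17.6035 × 88.0176 = 774.7089.

DWL = $774.7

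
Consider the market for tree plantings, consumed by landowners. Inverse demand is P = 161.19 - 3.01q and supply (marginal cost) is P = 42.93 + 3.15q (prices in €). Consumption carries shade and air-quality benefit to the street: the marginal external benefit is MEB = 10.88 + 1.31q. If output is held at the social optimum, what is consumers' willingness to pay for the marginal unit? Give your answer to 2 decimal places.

Social marginal benefit = demand + MEB = 172.07 - 1.70q.
Set SMB = MC: 172.07 - 1.70q = 42.93 + 3.15q → q* = 26.6268.
Consumer price on the demand curve at q*: 161.19 − 3.01×26.6268 = 81.0433.

P = €81.04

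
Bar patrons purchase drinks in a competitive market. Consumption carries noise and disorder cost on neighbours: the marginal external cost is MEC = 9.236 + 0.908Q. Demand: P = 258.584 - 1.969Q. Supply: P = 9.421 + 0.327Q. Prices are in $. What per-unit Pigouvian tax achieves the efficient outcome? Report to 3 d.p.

Social marginal benefit = demand − MEC = 249.348 - 2.877Q.
Set SMB = MC: 249.348 - 2.877Q = 9.421 + 0.327Q → Q* = 74.8836.
The Pigouvian tax equals MEC at Q*: 9.236 + 0.908×74.8836 = 77.2303.

tax = $77.230 per unit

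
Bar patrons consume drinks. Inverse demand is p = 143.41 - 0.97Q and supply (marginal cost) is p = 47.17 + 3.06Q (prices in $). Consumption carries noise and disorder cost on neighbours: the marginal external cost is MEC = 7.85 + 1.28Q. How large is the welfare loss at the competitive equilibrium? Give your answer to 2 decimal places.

Market equilibrium (private): 47.17 + 3.06Q = 143.41 - 0.97Q → Q_m = 23.8809.
Social marginal benefit = demand − MEC = 135.56 - 2.25Q.
Set SMB = MC: 135.56 - 2.25Q = 47.17 + 3.06Q → Q* = 16.6460.
Between Q* and Q_m the wedge MC − SMB runs linearly from 0 to MEC(Q_m), so the loss is a triangle.
DWL = ½ × 7.2349 × 38.4175 = 138.9734.

DWL = $138.97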